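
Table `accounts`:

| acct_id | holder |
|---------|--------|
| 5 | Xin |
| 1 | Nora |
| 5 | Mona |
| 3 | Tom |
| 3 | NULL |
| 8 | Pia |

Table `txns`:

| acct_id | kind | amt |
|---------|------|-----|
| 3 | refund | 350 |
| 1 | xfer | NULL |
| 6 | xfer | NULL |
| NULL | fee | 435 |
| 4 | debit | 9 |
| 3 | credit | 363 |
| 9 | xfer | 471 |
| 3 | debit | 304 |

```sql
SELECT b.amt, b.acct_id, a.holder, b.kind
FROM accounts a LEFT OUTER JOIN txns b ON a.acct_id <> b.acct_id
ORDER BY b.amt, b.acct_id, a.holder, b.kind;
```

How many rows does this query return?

LEFT JOIN keeps every row from `accounts`; unmatched rows get NULL for `txns`'s columns.
Matching on a.acct_id <> b.acct_id. A NULL in a compared column never satisfies the condition.
- acct_id=5: 7 matching b row(s), so 7 row(s) emitted.
- acct_id=1: 6 matching b row(s), so 6 row(s) emitted.
- acct_id=5: 7 matching b row(s), so 7 row(s) emitted.
- acct_id=3: 4 matching b row(s), so 4 row(s) emitted.
- acct_id=3: 4 matching b row(s), so 4 row(s) emitted.
- acct_id=8: 7 matching b row(s), so 7 row(s) emitted.
Total: 35 rows.

35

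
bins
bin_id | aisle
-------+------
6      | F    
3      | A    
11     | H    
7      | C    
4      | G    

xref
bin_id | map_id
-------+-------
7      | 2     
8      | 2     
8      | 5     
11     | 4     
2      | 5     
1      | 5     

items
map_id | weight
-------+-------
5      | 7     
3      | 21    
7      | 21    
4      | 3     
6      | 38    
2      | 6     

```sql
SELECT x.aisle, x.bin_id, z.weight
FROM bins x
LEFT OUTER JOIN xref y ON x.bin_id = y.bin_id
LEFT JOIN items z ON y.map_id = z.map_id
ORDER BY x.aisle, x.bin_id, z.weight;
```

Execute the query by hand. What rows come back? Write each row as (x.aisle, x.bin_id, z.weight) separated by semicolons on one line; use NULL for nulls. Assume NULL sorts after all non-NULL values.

(A, 3, NULL); (C, 7, 6); (F, 6, NULL); (G, 4, NULL); (H, 11, 3)

Evaluate left to right. First `bins x LEFT JOIN xref y` on bin_id: 5 row(s).
Then LEFT JOIN `items z` on map_id: each of those 5 rows is kept; rows whose y.map_id has no match in z get NULL for z's columns.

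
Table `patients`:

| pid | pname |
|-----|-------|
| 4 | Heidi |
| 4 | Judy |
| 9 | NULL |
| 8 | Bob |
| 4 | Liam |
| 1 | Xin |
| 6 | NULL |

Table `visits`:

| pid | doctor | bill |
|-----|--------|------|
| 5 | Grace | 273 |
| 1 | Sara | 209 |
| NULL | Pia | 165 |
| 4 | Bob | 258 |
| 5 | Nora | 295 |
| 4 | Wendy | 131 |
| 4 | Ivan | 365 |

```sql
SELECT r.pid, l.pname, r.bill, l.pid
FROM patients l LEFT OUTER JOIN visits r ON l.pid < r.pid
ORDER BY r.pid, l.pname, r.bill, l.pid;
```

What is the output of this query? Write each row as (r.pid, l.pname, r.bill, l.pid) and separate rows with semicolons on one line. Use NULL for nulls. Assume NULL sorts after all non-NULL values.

(4, Xin, 131, 1); (4, Xin, 258, 1); (4, Xin, 365, 1); (5, Heidi, 273, 4); (5, Heidi, 295, 4); (5, Judy, 273, 4); (5, Judy, 295, 4); (5, Liam, 273, 4); (5, Liam, 295, 4); (5, Xin, 273, 1); (5, Xin, 295, 1); (NULL, Bob, NULL, 8); (NULL, NULL, NULL, 6); (NULL, NULL, NULL, 9)

LEFT JOIN keeps every row from `patients`; unmatched rows get NULL for `visits`'s columns.
Matching on l.pid < r.pid. A NULL in a compared column never satisfies the condition.
Matched pairs: 11; unmatched l rows kept: 3.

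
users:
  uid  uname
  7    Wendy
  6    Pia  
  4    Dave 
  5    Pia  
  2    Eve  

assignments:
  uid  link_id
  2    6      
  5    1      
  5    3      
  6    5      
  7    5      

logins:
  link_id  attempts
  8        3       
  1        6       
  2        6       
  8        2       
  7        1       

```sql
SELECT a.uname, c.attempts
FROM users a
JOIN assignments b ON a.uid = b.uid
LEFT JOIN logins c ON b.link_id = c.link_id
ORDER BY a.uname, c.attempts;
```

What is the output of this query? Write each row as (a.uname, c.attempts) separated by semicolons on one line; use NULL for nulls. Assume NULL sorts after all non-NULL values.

Evaluate left to right. First `users a INNER JOIN assignments b` on uid: 5 row(s).
Then LEFT JOIN `logins c` on link_id: each of those 5 rows is kept; rows whose b.link_id has no match in c get NULL for c's columns.

(Eve, NULL); (Pia, 6); (Pia, NULL); (Pia, NULL); (Wendy, NULL)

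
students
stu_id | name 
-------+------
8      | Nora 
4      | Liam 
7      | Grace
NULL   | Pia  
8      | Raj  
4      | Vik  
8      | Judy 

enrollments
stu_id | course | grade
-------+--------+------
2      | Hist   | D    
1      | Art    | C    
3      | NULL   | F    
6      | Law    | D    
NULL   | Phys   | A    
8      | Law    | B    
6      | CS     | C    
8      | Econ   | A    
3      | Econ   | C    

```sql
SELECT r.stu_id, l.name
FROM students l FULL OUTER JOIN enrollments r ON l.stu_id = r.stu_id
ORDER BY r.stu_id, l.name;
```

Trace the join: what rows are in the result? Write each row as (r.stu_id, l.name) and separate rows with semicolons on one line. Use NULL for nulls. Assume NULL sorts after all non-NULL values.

(1, NULL); (2, NULL); (3, NULL); (3, NULL); (6, NULL); (6, NULL); (8, Judy); (8, Judy); (8, Nora); (8, Nora); (8, Raj); (8, Raj); (NULL, Grace); (NULL, Liam); (NULL, Pia); (NULL, Vik); (NULL, NULL)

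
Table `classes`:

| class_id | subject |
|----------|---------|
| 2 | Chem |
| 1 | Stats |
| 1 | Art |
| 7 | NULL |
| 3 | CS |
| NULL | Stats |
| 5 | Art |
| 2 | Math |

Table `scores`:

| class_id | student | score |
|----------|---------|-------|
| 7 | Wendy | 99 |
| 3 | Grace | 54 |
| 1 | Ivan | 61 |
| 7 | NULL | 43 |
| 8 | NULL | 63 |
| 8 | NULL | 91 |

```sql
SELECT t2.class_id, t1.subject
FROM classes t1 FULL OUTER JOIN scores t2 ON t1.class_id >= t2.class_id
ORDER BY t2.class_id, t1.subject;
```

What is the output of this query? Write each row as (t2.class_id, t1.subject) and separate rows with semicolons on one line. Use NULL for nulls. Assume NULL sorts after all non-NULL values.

(1, Art); (1, Art); (1, CS); (1, Chem); (1, Math); (1, Stats); (1, NULL); (3, Art); (3, CS); (3, NULL); (7, NULL); (7, NULL); (8, NULL); (8, NULL); (NULL, Stats)

FULL OUTER JOIN keeps every row from both sides; unmatched rows get NULL for the other side's columns.
Matching on t1.class_id >= t2.class_id. A NULL in a compared column never satisfies the condition.
Matched pairs: 12; unmatched t1 rows kept: 1; unmatched t2 rows kept: 2.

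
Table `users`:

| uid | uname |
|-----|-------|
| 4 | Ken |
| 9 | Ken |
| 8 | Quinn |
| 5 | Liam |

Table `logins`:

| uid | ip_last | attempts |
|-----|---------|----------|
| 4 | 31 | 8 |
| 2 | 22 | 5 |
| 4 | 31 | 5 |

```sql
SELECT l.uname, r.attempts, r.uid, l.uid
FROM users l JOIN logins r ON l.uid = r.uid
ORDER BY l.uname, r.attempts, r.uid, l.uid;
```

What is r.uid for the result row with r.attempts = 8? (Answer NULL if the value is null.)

INNER JOIN keeps only pairs where the ON condition holds.
Matching on l.uid = r.uid.
- l[0] uid=4 → 2 match(es) in r → 2 row(s).
- l[1] uid=9 → no match; dropped.
- l[2] uid=8 → no match; dropped.
- l[3] uid=5 → no match; dropped.

4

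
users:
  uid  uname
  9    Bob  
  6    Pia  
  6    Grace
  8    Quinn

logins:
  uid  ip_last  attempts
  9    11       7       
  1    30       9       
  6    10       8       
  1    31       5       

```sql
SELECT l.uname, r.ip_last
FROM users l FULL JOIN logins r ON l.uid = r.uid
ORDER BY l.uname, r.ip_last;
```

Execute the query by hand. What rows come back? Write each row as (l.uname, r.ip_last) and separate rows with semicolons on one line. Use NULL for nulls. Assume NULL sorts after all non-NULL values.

FULL OUTER JOIN keeps every row from both sides; unmatched rows get NULL for the other side's columns.
Matching on l.uid = r.uid.
- l (uid=9) pairs with 1 row(s) of r.
- l (uid=6) pairs with 1 row(s) of r.
- l (uid=6) pairs with 1 row(s) of r.
- l (uid=8) has no partner → padded with NULL.
- plus 2 unmatched r row(s), each kept with NULL l columns.
After projecting and ordering:
l.uname | r.ip_last
Bob | 11
Grace | 10
Pia | 10
Quinn | NULL
NULL | 30
NULL | 31

(Bob, 11); (Grace, 10); (Pia, 10); (Quinn, NULL); (NULL, 30); (NULL, 31)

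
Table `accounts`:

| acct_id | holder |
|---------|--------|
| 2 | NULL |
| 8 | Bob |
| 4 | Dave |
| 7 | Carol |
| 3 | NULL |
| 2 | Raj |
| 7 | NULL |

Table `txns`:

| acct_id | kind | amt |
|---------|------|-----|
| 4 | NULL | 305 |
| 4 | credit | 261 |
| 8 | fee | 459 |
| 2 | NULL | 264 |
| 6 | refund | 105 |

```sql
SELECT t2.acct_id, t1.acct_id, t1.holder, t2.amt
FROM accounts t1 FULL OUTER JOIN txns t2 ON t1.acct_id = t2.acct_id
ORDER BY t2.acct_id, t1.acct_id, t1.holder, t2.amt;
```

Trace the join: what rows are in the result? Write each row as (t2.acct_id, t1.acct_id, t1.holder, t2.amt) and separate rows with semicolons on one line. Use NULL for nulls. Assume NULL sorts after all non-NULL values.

(2, 2, Raj, 264); (2, 2, NULL, 264); (4, 4, Dave, 261); (4, 4, Dave, 305); (6, NULL, NULL, 105); (8, 8, Bob, 459); (NULL, 3, NULL, NULL); (NULL, 7, Carol, NULL); (NULL, 7, NULL, NULL)

FULL OUTER JOIN keeps every row from both sides; unmatched rows get NULL for the other side's columns.
Matching on t1.acct_id = t2.acct_id.
- t1[0] acct_id=2 → 1 match(es) in t2 → 1 row(s).
- t1[1] acct_id=8 → 1 match(es) in t2 → 1 row(s).
- t1[2] acct_id=4 → 2 match(es) in t2 → 2 row(s).
- t1[3] acct_id=7 → no match; kept with NULLs on the t2 side.
- t1[4] acct_id=3 → no match; kept with NULLs on the t2 side.
- t1[5] acct_id=2 → 1 match(es) in t2 → 1 row(s).
- t1[6] acct_id=7 → no match; kept with NULLs on the t2 side.
- 1 t2 row(s) had no t1 match → kept, t1 columns NULL.
After projecting and ordering:
t2.acct_id | t1.acct_id | t1.holder | t2.amt
2 | 2 | Raj | 264
2 | 2 | NULL | 264
4 | 4 | Dave | 261
4 | 4 | Dave | 305
6 | NULL | NULL | 105
8 | 8 | Bob | 459
NULL | 3 | NULL | NULL
NULL | 7 | Carol | NULL
NULL | 7 | NULL | NULL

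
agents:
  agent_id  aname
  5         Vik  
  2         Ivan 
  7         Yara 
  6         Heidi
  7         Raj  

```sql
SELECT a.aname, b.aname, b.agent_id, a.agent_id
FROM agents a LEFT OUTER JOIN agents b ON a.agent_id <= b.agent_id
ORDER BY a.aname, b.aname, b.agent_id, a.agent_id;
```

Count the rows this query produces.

16

LEFT JOIN keeps every row from `agents a`; unmatched rows get NULL for `agents b`'s columns.
Matching on a.agent_id <= b.agent_id.
Matched pairs: 16; unmatched a rows kept: 0.
Total: 16 rows.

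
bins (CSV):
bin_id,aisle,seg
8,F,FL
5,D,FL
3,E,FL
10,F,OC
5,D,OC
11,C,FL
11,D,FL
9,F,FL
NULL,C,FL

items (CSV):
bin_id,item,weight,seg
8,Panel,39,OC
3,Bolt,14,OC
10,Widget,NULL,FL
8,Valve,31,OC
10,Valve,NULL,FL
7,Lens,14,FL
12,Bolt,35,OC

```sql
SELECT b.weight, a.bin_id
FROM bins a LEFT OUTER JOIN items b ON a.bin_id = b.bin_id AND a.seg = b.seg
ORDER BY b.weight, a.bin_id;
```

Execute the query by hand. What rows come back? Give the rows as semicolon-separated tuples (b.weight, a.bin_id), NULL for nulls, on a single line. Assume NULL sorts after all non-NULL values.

(NULL, 3); (NULL, 5); (NULL, 5); (NULL, 8); (NULL, 9); (NULL, 10); (NULL, 11); (NULL, 11); (NULL, NULL)

LEFT JOIN keeps every row from `bins`; unmatched rows get NULL for `items`'s columns.
Matching on a.bin_id = b.bin_id AND a.seg = b.seg. A NULL in a compared column never satisfies the condition.
- a row (bin_id=8, seg=FL): no match → kept, b columns NULL.
- a row (bin_id=5, seg=FL): no match → kept, b columns NULL.
- a row (bin_id=3, seg=FL): no match → kept, b columns NULL.
- a row (bin_id=10, seg=OC): no match → kept, b columns NULL.
- a row (bin_id=5, seg=OC): no match → kept, b columns NULL.
- a row (bin_id=11, seg=FL): no match → kept, b columns NULL.
- a row (bin_id=11, seg=FL): no match → kept, b columns NULL.
- a row (bin_id=9, seg=FL): no match → kept, b columns NULL.
- a row (bin_id=NULL, seg=FL): no match → kept, b columns NULL.
After projecting and ordering:
b.weight | a.bin_id
NULL | 3
NULL | 5
NULL | 5
NULL | 8
NULL | 9
NULL | 10
NULL | 11
NULL | 11
NULL | NULL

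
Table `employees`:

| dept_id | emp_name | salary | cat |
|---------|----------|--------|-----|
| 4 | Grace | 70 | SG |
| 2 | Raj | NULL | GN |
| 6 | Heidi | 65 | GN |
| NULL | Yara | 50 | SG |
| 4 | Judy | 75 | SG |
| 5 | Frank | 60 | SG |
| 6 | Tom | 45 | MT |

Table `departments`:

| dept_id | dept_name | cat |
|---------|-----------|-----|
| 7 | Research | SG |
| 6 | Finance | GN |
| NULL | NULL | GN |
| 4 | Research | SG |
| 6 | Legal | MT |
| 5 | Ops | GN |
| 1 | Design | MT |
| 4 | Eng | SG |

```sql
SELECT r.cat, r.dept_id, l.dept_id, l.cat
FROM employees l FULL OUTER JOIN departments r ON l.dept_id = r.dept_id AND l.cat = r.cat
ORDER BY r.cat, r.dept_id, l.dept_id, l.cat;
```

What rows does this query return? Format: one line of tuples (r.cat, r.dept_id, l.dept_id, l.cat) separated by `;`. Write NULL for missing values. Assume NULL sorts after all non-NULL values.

FULL OUTER JOIN keeps every row from both sides; unmatched rows get NULL for the other side's columns.
Matching on l.dept_id = r.dept_id AND l.cat = r.cat. A NULL in a compared column never satisfies the condition.
Matched pairs: 6; unmatched l rows kept: 3; unmatched r rows kept: 4.

(GN, 5, NULL, NULL); (GN, 6, 6, GN); (GN, NULL, NULL, NULL); (MT, 1, NULL, NULL); (MT, 6, 6, MT); (SG, 4, 4, SG); (SG, 4, 4, SG); (SG, 4, 4, SG); (SG, 4, 4, SG); (SG, 7, NULL, NULL); (NULL, NULL, 2, GN); (NULL, NULL, 5, SG); (NULL, NULL, NULL, SG)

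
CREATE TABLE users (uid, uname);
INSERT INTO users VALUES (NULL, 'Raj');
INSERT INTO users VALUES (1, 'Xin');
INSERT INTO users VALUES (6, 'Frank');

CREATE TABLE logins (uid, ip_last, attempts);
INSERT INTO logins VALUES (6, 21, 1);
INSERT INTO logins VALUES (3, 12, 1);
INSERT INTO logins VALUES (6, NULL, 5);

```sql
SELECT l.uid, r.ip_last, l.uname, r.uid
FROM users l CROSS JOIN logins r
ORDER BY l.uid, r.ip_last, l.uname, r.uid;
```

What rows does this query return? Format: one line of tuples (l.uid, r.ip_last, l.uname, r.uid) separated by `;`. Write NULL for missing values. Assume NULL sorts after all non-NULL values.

CROSS JOIN pairs every row of `users` with every row of `logins`: 3 × 3 = 9 rows.

(1, 12, Xin, 3); (1, 21, Xin, 6); (1, NULL, Xin, 6); (6, 12, Frank, 3); (6, 21, Frank, 6); (6, NULL, Frank, 6); (NULL, 12, Raj, 3); (NULL, 21, Raj, 6); (NULL, NULL, Raj, 6)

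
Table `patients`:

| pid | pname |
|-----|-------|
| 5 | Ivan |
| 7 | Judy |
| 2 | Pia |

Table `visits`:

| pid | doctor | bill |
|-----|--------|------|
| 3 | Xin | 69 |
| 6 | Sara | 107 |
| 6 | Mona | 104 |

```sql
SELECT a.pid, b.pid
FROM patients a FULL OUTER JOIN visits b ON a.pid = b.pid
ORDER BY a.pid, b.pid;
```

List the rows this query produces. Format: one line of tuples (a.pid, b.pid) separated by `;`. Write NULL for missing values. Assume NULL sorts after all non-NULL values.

FULL OUTER JOIN keeps every row from both sides; unmatched rows get NULL for the other side's columns.
Matching on a.pid = b.pid.
- a row (pid=5): no match → kept, b columns NULL.
- a row (pid=7): no match → kept, b columns NULL.
- a row (pid=2): no match → kept, b columns NULL.
- 3 b row(s) had no a match → kept, a columns NULL.
After projecting and ordering:
a.pid | b.pid
2 | NULL
5 | NULL
7 | NULL
NULL | 3
NULL | 6
NULL | 6

(2, NULL); (5, NULL); (7, NULL); (NULL, 3); (NULL, 6); (NULL, 6)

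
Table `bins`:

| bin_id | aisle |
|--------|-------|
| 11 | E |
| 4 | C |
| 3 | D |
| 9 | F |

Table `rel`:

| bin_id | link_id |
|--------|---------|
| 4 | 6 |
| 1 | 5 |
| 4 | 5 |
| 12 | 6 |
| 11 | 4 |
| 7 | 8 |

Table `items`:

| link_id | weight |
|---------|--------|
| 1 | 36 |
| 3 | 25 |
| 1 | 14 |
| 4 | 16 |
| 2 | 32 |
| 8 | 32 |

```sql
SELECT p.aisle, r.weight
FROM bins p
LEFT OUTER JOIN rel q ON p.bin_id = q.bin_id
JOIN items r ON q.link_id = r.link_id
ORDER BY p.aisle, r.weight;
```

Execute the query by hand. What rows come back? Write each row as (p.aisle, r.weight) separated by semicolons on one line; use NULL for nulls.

(E, 16)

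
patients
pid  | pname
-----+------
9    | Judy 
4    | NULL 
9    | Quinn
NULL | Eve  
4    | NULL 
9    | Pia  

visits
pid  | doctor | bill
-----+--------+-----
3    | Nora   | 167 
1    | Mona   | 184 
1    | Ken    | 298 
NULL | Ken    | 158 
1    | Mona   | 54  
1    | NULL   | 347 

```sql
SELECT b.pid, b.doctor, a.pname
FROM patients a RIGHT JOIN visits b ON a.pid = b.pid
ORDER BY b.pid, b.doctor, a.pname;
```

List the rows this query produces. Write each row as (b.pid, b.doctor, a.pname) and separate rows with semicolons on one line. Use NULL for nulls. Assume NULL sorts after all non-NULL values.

(1, Ken, NULL); (1, Mona, NULL); (1, Mona, NULL); (1, NULL, NULL); (3, Nora, NULL); (NULL, Ken, NULL)

RIGHT JOIN keeps every row from `visits`; unmatched rows get NULL for `patients`'s columns.
Matching on a.pid = b.pid. A NULL in a compared column never satisfies the condition.
- a[0] pid=9 → no match.
- a[1] pid=4 → no match.
- a[2] pid=9 → no match.
- a[3] pid=NULL → no match.
- a[4] pid=4 → no match.
- a[5] pid=9 → no match.
- plus 6 unmatched b row(s), each kept with NULL a columns.
After projecting and ordering:
b.pid | b.doctor | a.pname
1 | Ken | NULL
1 | Mona | NULL
1 | Mona | NULL
1 | NULL | NULL
3 | Nora | NULL
NULL | Ken | NULL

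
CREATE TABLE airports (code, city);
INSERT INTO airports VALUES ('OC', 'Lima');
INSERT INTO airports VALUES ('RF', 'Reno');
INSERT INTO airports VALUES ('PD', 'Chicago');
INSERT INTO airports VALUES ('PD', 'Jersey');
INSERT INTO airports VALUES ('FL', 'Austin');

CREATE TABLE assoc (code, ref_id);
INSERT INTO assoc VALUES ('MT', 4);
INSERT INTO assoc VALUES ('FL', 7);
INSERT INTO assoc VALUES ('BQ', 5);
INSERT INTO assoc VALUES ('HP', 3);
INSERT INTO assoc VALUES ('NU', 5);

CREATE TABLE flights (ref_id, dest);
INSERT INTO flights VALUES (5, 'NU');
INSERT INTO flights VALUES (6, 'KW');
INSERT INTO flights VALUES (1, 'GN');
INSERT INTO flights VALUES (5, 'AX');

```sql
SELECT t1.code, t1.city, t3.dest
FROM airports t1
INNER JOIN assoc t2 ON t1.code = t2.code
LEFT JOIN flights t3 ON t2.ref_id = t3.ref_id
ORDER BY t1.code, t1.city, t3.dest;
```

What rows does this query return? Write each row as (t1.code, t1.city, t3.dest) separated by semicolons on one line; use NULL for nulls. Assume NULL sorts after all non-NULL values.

(FL, Austin, NULL)

Evaluate left to right. First `airports t1 INNER JOIN assoc t2` on code: 1 row(s).
Then LEFT JOIN `flights t3` on ref_id: each of those 1 rows is kept; rows whose t2.ref_id has no match in t3 get NULL for t3's columns.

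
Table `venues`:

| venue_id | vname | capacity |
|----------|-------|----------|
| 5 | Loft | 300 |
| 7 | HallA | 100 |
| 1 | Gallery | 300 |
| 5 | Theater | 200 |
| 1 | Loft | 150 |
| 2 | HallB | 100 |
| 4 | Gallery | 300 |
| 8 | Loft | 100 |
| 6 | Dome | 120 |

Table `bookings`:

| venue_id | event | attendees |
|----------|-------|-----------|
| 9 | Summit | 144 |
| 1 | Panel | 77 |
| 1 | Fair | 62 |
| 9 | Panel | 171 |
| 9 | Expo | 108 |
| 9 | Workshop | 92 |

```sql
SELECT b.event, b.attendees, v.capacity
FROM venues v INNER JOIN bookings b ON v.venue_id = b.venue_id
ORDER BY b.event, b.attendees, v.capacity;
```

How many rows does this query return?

4

INNER JOIN keeps only pairs where the ON condition holds.
Matching on v.venue_id = b.venue_id.
Matched pairs: 4.
Total: 4 rows.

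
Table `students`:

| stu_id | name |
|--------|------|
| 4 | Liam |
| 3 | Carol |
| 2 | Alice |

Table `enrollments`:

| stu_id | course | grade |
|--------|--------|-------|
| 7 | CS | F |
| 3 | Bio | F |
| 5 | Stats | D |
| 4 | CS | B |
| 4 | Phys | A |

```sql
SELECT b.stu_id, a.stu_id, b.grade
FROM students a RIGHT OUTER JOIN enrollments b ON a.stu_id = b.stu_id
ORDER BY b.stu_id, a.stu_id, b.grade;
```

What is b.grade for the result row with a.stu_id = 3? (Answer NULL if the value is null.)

RIGHT JOIN keeps every row from `enrollments`; unmatched rows get NULL for `students`'s columns.
Matching on a.stu_id = b.stu_id.
Matched pairs: 3; unmatched b rows kept: 2.

F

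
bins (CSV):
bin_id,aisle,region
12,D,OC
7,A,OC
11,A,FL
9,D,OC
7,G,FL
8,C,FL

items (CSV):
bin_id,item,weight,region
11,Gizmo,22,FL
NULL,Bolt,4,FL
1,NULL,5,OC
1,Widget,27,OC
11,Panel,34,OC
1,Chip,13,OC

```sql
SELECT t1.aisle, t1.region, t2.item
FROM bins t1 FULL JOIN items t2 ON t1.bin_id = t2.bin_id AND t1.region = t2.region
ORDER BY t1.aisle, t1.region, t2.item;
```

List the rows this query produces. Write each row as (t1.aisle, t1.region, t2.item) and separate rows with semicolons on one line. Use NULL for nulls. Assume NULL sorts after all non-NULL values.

(A, FL, Gizmo); (A, OC, NULL); (C, FL, NULL); (D, OC, NULL); (D, OC, NULL); (G, FL, NULL); (NULL, NULL, Bolt); (NULL, NULL, Chip); (NULL, NULL, Panel); (NULL, NULL, Widget); (NULL, NULL, NULL)

FULL OUTER JOIN keeps every row from both sides; unmatched rows get NULL for the other side's columns.
Matching on t1.bin_id = t2.bin_id AND t1.region = t2.region. A NULL in a compared column never satisfies the condition.
Matched pairs: 1; unmatched t1 rows kept: 5; unmatched t2 rows kept: 5.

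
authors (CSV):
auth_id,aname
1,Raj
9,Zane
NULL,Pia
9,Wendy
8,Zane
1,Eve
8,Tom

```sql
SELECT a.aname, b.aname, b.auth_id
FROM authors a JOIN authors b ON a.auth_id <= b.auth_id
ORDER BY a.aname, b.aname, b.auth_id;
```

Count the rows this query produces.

INNER JOIN keeps only pairs where the ON condition holds.
Matching on a.auth_id <= b.auth_id. A NULL in a compared column never satisfies the condition.
- auth_id=1: 6 matching b row(s), so 6 row(s) emitted.
- auth_id=9: 2 matching b row(s), so 2 row(s) emitted.
- auth_id=NULL: no matching b row, dropped.
- auth_id=9: 2 matching b row(s), so 2 row(s) emitted.
- auth_id=8: 4 matching b row(s), so 4 row(s) emitted.
- auth_id=1: 6 matching b row(s), so 6 row(s) emitted.
- auth_id=8: 4 matching b row(s), so 4 row(s) emitted.
Total: 24 rows.

24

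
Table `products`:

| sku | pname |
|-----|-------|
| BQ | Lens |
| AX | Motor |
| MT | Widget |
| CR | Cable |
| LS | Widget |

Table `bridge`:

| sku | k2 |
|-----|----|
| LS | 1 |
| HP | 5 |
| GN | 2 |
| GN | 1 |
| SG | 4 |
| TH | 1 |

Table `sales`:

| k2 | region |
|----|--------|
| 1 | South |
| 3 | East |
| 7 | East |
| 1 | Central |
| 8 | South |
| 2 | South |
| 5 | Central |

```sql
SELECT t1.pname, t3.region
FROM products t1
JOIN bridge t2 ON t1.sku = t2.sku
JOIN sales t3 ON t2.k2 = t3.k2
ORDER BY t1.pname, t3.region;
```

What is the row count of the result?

2

Joins associate left-to-right: products INNER JOIN bridge on sku gives 1 intermediate row(s).
Then INNER JOIN `sales t3` on k2: keep only rows whose t2.k2 appears in t3.
Result: 2 row(s).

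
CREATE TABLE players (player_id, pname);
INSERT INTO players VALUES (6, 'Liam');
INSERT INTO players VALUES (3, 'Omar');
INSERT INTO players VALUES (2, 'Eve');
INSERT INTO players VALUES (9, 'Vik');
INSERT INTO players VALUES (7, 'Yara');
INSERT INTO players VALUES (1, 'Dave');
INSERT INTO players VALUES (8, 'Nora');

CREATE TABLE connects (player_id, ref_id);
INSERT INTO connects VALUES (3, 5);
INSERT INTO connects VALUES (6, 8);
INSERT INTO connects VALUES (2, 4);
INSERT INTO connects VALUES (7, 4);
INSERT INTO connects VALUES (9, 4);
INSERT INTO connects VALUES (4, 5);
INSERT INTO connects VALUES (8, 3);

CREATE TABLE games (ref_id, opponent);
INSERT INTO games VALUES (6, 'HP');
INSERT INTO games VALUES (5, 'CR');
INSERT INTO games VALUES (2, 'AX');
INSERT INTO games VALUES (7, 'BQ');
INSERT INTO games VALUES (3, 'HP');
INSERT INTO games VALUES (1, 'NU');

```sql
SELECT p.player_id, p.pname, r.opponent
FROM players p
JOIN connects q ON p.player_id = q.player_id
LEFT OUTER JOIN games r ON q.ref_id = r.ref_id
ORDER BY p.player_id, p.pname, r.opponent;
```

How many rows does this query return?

Step 1 — p INNER JOIN q on player_id → 6 row(s).
Then LEFT JOIN `games r` on ref_id: each of those 6 rows is kept; rows whose q.ref_id has no match in r get NULL for r's columns.
Result: 6 row(s).

6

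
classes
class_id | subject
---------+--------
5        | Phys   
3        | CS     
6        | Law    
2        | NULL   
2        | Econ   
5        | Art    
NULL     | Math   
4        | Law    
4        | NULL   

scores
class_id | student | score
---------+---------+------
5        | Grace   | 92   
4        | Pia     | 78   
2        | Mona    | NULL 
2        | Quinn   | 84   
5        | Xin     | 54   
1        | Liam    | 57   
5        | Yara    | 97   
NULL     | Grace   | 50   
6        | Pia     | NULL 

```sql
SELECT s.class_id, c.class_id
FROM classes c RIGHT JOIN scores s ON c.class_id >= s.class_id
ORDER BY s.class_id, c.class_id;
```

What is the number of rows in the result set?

RIGHT JOIN keeps every row from `scores`; unmatched rows get NULL for `classes`'s columns.
Matching on c.class_id >= s.class_id. A NULL in a compared column never satisfies the condition.
- c row (class_id=5): matches 7 s row(s) → 7 output row(s).
- c row (class_id=3): matches 3 s row(s) → 3 output row(s).
- c row (class_id=6): matches 8 s row(s) → 8 output row(s).
- c row (class_id=2): matches 3 s row(s) → 3 output row(s).
- c row (class_id=2): matches 3 s row(s) → 3 output row(s).
- c row (class_id=5): matches 7 s row(s) → 7 output row(s).
- c row (class_id=NULL): no match.
- c row (class_id=4): matches 4 s row(s) → 4 output row(s).
- c row (class_id=4): matches 4 s row(s) → 4 output row(s).
- 1 s row(s) had no c match → kept, c columns NULL.
Total: 39 matched + 1 padded = 40 rows.

40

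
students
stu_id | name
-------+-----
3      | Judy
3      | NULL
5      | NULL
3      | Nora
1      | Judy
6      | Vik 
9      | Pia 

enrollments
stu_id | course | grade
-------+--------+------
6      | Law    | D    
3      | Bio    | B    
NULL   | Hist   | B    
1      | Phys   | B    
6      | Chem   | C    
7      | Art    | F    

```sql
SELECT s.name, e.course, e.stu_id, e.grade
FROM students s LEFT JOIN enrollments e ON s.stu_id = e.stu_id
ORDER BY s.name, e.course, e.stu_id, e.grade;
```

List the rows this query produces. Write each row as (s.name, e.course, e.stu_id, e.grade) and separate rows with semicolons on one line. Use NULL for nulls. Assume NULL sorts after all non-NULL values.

LEFT JOIN keeps every row from `students`; unmatched rows get NULL for `enrollments`'s columns.
Matching on s.stu_id = e.stu_id. A NULL in a compared column never satisfies the condition.
- stu_id=3: 1 matching e row(s), so 1 row(s) emitted.
- stu_id=3: 1 matching e row(s), so 1 row(s) emitted.
- stu_id=5: no e row matches, row kept with e columns NULL.
- stu_id=3: 1 matching e row(s), so 1 row(s) emitted.
- stu_id=1: 1 matching e row(s), so 1 row(s) emitted.
- stu_id=6: 2 matching e row(s), so 2 row(s) emitted.
- stu_id=9: no e row matches, row kept with e columns NULL.
After projecting and ordering:
s.name | e.course | e.stu_id | e.grade
Judy | Bio | 3 | B
Judy | Phys | 1 | B
Nora | Bio | 3 | B
Pia | NULL | NULL | NULL
Vik | Chem | 6 | C
Vik | Law | 6 | D
NULL | Bio | 3 | B
NULL | NULL | NULL | NULL

(Judy, Bio, 3, B); (Judy, Phys, 1, B); (Nora, Bio, 3, B); (Pia, NULL, NULL, NULL); (Vik, Chem, 6, C); (Vik, Law, 6, D); (NULL, Bio, 3, B); (NULL, NULL, NULL, NULL)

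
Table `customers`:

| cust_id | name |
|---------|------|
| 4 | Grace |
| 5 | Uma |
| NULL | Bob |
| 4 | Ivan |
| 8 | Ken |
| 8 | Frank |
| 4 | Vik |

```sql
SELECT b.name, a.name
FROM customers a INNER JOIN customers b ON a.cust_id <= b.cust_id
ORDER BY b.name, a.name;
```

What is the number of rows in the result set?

25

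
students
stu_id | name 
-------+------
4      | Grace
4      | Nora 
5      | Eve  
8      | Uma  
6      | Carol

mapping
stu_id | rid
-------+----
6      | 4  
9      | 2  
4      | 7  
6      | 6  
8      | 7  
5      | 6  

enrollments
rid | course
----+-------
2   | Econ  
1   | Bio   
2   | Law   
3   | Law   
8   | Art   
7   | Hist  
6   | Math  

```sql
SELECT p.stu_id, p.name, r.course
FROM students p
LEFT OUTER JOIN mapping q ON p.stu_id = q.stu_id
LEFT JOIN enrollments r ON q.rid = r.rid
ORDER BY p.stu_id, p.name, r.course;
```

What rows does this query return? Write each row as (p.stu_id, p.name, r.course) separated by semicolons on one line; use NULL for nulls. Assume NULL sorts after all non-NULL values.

Step 1 — p LEFT JOIN q on stu_id → 6 row(s).
Then LEFT JOIN `enrollments r` on rid: each of those 6 rows is kept; rows whose q.rid has no match in r get NULL for r's columns.

(4, Grace, Hist); (4, Nora, Hist); (5, Eve, Math); (6, Carol, Math); (6, Carol, NULL); (8, Uma, Hist)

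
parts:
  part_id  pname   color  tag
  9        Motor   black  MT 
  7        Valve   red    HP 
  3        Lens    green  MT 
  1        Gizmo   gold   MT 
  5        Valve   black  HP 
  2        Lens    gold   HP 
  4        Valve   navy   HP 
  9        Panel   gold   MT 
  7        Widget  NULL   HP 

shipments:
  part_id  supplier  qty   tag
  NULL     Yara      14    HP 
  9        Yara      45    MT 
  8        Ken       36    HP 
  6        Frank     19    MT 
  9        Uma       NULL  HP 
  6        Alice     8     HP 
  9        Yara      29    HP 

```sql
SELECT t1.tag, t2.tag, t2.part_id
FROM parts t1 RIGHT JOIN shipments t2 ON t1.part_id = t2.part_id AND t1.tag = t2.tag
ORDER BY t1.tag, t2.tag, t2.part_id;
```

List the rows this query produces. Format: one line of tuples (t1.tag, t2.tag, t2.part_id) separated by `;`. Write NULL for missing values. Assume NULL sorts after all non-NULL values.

(MT, MT, 9); (MT, MT, 9); (NULL, HP, 6); (NULL, HP, 8); (NULL, HP, 9); (NULL, HP, 9); (NULL, HP, NULL); (NULL, MT, 6)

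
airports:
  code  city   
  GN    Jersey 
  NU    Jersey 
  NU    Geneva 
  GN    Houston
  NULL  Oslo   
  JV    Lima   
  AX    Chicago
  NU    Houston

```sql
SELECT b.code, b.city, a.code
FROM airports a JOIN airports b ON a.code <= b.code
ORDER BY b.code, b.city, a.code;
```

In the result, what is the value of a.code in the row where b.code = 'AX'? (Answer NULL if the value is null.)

AX

INNER JOIN keeps only pairs where the ON condition holds.
Matching on a.code <= b.code. A NULL in a compared column never satisfies the condition.
- code=GN: 6 matching b row(s), so 6 row(s) emitted.
- code=NU: 3 matching b row(s), so 3 row(s) emitted.
- code=NU: 3 matching b row(s), so 3 row(s) emitted.
- code=GN: 6 matching b row(s), so 6 row(s) emitted.
- code=NULL: no matching b row, dropped.
- code=JV: 4 matching b row(s), so 4 row(s) emitted.
- code=AX: 7 matching b row(s), so 7 row(s) emitted.
- code=NU: 3 matching b row(s), so 3 row(s) emitted.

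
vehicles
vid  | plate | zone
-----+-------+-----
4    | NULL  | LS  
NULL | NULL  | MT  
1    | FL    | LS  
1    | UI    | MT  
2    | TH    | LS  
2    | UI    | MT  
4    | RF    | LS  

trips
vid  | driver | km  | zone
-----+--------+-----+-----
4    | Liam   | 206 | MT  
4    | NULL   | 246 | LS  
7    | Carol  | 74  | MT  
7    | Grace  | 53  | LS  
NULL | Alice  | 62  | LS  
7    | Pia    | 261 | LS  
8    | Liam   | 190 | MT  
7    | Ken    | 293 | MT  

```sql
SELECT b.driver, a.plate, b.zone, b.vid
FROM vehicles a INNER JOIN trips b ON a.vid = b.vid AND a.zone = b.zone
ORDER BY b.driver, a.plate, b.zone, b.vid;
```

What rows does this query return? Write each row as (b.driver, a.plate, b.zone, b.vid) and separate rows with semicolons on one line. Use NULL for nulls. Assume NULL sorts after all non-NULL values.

(NULL, RF, LS, 4); (NULL, NULL, LS, 4)

INNER JOIN keeps only pairs where the ON condition holds.
Matching on a.vid = b.vid AND a.zone = b.zone. A NULL in a compared column never satisfies the condition.
- a (vid=4, zone=LS) pairs with 1 row(s) of b.
- a (vid=NULL, zone=MT) has no partner → excluded.
- a (vid=1, zone=LS) has no partner → excluded.
- a (vid=1, zone=MT) has no partner → excluded.
- a (vid=2, zone=LS) has no partner → excluded.
- a (vid=2, zone=MT) has no partner → excluded.
- a (vid=4, zone=LS) pairs with 1 row(s) of b.
After projecting and ordering:
b.driver | a.plate | b.zone | b.vid
NULL | RF | LS | 4
NULL | NULL | LS | 4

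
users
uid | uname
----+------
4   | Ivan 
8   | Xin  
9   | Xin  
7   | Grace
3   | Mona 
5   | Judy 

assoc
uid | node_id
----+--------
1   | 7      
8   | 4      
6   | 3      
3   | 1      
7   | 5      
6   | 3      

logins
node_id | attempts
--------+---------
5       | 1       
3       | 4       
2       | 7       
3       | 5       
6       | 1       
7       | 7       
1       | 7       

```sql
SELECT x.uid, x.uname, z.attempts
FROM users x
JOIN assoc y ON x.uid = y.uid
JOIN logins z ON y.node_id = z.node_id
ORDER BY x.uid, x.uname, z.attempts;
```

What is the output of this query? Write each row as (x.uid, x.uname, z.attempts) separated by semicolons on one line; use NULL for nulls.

Step 1 — x INNER JOIN y on uid → 3 row(s).
Then INNER JOIN `logins z` on node_id: keep only rows whose y.node_id appears in z.

(3, Mona, 7); (7, Grace, 1)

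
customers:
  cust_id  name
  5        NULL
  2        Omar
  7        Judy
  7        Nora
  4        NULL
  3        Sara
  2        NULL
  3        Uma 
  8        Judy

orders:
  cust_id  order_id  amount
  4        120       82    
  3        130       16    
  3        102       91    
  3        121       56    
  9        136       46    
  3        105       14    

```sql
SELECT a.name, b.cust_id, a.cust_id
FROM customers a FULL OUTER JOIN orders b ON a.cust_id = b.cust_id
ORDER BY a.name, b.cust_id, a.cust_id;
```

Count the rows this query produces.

FULL OUTER JOIN keeps every row from both sides; unmatched rows get NULL for the other side's columns.
Matching on a.cust_id = b.cust_id.
- a row (cust_id=5): no match → kept, b columns NULL.
- a row (cust_id=2): no match → kept, b columns NULL.
- a row (cust_id=7): no match → kept, b columns NULL.
- a row (cust_id=7): no match → kept, b columns NULL.
- a row (cust_id=4): matches 1 b row(s) → 1 output row(s).
- a row (cust_id=3): matches 4 b row(s) → 4 output row(s).
- a row (cust_id=2): no match → kept, b columns NULL.
- a row (cust_id=3): matches 4 b row(s) → 4 output row(s).
- a row (cust_id=8): no match → kept, b columns NULL.
- plus 1 unmatched b row(s), each kept with NULL a columns.
Total: 9 matched + 7 padded = 16 rows.

16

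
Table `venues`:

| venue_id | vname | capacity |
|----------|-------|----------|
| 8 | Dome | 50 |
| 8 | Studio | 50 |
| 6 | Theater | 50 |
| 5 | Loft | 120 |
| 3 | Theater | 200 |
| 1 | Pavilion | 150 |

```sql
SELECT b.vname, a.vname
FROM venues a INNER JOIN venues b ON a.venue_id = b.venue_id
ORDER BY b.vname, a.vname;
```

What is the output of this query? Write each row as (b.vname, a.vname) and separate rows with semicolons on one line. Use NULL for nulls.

(Dome, Dome); (Dome, Studio); (Loft, Loft); (Pavilion, Pavilion); (Studio, Dome); (Studio, Studio); (Theater, Theater); (Theater, Theater)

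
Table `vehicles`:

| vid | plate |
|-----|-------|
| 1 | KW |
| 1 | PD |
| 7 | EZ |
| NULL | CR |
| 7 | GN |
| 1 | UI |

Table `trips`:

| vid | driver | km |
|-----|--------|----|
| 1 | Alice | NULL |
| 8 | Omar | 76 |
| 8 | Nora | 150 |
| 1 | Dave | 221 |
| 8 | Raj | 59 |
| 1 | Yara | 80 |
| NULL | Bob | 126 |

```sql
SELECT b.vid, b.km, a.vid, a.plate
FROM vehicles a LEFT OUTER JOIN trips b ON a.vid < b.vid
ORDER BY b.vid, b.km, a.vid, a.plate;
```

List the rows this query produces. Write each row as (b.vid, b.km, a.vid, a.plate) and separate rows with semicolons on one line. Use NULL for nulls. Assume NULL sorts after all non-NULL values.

LEFT JOIN keeps every row from `vehicles`; unmatched rows get NULL for `trips`'s columns.
Matching on a.vid < b.vid. A NULL in a compared column never satisfies the condition.
Matched pairs: 15; unmatched a rows kept: 1.

(8, 59, 1, KW); (8, 59, 1, PD); (8, 59, 1, UI); (8, 59, 7, EZ); (8, 59, 7, GN); (8, 76, 1, KW); (8, 76, 1, PD); (8, 76, 1, UI); (8, 76, 7, EZ); (8, 76, 7, GN); (8, 150, 1, KW); (8, 150, 1, PD); (8, 150, 1, UI); (8, 150, 7, EZ); (8, 150, 7, GN); (NULL, NULL, NULL, CR)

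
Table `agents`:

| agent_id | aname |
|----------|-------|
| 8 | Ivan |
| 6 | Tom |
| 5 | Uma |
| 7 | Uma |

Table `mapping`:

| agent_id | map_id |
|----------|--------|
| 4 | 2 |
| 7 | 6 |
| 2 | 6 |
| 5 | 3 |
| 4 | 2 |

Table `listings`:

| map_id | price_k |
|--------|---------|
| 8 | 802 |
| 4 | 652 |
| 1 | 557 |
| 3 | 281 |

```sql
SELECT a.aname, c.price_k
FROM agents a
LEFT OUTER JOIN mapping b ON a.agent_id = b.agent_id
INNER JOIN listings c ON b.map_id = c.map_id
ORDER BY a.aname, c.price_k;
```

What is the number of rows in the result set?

1

Step 1 — a LEFT JOIN b on agent_id → 4 row(s).
Then INNER JOIN `listings c` on map_id: keep only rows whose b.map_id appears in c.
Result: 1 row(s).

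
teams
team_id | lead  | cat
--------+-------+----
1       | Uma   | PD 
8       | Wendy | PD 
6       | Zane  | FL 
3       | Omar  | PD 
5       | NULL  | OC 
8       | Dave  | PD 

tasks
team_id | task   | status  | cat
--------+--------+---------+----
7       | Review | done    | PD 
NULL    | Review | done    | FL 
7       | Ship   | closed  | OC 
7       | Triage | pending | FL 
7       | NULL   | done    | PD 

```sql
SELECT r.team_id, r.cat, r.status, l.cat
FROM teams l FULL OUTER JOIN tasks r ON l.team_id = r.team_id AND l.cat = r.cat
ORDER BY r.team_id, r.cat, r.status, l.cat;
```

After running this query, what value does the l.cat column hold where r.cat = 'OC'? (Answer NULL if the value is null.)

NULL

FULL OUTER JOIN keeps every row from both sides; unmatched rows get NULL for the other side's columns.
Matching on l.team_id = r.team_id AND l.cat = r.cat. A NULL in a compared column never satisfies the condition.
- l (team_id=1, cat=PD) has no partner → padded with NULL.
- l (team_id=8, cat=PD) has no partner → padded with NULL.
- l (team_id=6, cat=FL) has no partner → padded with NULL.
- l (team_id=3, cat=PD) has no partner → padded with NULL.
- l (team_id=5, cat=OC) has no partner → padded with NULL.
- l (team_id=8, cat=PD) has no partner → padded with NULL.
- plus 5 unmatched r row(s), each kept with NULL l columns.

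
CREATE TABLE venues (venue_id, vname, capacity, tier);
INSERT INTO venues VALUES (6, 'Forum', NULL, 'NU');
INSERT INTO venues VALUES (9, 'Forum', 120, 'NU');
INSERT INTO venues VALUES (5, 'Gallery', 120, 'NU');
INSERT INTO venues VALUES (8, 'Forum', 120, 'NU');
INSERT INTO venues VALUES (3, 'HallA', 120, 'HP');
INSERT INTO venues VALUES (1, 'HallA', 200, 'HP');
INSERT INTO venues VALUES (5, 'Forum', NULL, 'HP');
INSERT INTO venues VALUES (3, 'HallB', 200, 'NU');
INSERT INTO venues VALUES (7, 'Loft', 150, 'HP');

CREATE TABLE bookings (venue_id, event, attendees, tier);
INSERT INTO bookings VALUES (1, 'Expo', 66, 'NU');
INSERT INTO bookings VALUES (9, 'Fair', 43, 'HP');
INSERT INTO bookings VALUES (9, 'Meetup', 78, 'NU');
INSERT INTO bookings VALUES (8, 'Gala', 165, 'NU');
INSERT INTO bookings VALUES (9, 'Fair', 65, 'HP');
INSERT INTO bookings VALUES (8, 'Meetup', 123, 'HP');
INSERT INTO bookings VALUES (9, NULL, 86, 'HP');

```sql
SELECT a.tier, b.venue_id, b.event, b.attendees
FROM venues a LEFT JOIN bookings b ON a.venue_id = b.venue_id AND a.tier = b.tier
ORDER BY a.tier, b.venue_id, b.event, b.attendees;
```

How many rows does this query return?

9

LEFT JOIN keeps every row from `venues`; unmatched rows get NULL for `bookings`'s columns.
Matching on a.venue_id = b.venue_id AND a.tier = b.tier.
- a row (venue_id=6, tier=NU): no match → kept, b columns NULL.
- a row (venue_id=9, tier=NU): matches 1 b row(s) → 1 output row(s).
- a row (venue_id=5, tier=NU): no match → kept, b columns NULL.
- a row (venue_id=8, tier=NU): matches 1 b row(s) → 1 output row(s).
- a row (venue_id=3, tier=HP): no match → kept, b columns NULL.
- a row (venue_id=1, tier=HP): no match → kept, b columns NULL.
- a row (venue_id=5, tier=HP): no match → kept, b columns NULL.
- a row (venue_id=3, tier=NU): no match → kept, b columns NULL.
- a row (venue_id=7, tier=HP): no match → kept, b columns NULL.
Total: 2 matched + 7 padded = 9 rows.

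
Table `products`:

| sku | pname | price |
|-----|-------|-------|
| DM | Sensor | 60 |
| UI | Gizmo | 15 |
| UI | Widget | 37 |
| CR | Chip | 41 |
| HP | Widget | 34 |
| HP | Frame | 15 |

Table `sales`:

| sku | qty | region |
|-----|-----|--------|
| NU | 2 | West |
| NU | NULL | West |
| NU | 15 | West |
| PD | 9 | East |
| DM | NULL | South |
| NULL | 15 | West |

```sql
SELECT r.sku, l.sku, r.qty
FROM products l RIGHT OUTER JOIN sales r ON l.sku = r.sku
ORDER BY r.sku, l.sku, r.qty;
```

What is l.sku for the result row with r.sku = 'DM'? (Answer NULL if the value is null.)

RIGHT JOIN keeps every row from `sales`; unmatched rows get NULL for `products`'s columns.
Matching on l.sku = r.sku. A NULL in a compared column never satisfies the condition.
- l (sku=DM) pairs with 1 row(s) of r.
- l (sku=UI) has no partner in r.
- l (sku=UI) has no partner in r.
- l (sku=CR) has no partner in r.
- l (sku=HP) has no partner in r.
- l (sku=HP) has no partner in r.
- 5 r row(s) had no l match → kept, l columns NULL.

DM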